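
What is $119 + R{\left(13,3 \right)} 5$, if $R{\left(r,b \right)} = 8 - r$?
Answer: $94$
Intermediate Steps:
$119 + R{\left(13,3 \right)} 5 = 119 + \left(8 - 13\right) 5 = 119 - 25 = 94$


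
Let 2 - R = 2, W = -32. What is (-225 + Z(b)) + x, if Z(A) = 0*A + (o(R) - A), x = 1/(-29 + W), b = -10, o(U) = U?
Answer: -13116/61 ≈ -215.02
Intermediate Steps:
R = 0 (R = 2 - 1*2 = 2 - 2 = 0)
x = -1/61 (x = 1/(-29 - 32) = 1/(-61) = -1/61 ≈ -0.016393)
Z(A) = -A (Z(A) = 0*A + (0 - A) = 0 - A = -A)
(-225 + Z(b)) + x = (-225 - 1*(-10)) - 1/61 = (-225 + 10) - 1/61 = -215 - 1/61 = -13116/61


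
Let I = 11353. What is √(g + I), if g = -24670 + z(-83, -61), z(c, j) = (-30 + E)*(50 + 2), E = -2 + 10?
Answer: I*√14461 ≈ 120.25*I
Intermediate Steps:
E = 8
z(c, j) = -1144 (z(c, j) = (-30 + 8)*(50 + 2) = -22*52 = -1144)
g = -25814 (g = -24670 - 1144 = -25814)
√(g + I) = √(-25814 + 11353) = √(-14461) = I*√14461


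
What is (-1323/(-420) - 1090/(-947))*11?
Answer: 896071/18940 ≈ 47.311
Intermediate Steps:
(-1323/(-420) - 1090/(-947))*11 = (-1323*(-1/420) - 1090*(-1/947))*11 = (63/20 + 1090/947)*11 = (81461/18940)*11 = 896071/18940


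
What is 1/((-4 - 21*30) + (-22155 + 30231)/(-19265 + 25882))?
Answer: -6617/4187102 ≈ -0.0015803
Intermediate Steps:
1/((-4 - 21*30) + (-22155 + 30231)/(-19265 + 25882)) = 1/((-4 - 630) + 8076/6617) = 1/(-634 + 8076*(1/6617)) = 1/(-634 + 8076/6617) = 1/(-4187102/6617) = -6617/4187102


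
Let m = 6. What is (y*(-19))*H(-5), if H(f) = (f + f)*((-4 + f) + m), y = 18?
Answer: -10260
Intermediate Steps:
H(f) = 2*f*(2 + f) (H(f) = (f + f)*((-4 + f) + 6) = (2*f)*(2 + f) = 2*f*(2 + f))
(y*(-19))*H(-5) = (18*(-19))*(2*(-5)*(2 - 5)) = -684*(-5)*(-3) = -342*30 = -10260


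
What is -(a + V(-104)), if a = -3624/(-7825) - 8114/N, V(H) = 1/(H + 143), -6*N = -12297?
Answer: 4340968961/1250912325 ≈ 3.4702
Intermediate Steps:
N = 4099/2 (N = -⅙*(-12297) = 4099/2 ≈ 2049.5)
V(H) = 1/(143 + H)
a = -112129324/32074675 (a = -3624/(-7825) - 8114/4099/2 = -3624*(-1/7825) - 8114*2/4099 = 3624/7825 - 16228/4099 = -112129324/32074675 ≈ -3.4959)
-(a + V(-104)) = -(-112129324/32074675 + 1/(143 - 104)) = -(-112129324/32074675 + 1/39) = -1*(-4340968961/1250912325) = 4340968961/1250912325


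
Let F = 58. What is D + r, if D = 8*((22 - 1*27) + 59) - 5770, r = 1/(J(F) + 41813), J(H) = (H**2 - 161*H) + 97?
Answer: -191826367/35936 ≈ -5338.0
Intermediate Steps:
J(H) = 97 + H**2 - 161*H
r = 1/35936 (r = 1/((97 + 58**2 - 161*58) + 41813) = 1/((97 + 3364 - 9338) + 41813) = 1/(-5877 + 41813) = 1/35936 ≈ 2.7827e-5)
D = -5338 (D = 8*((22 - 27) + 59) - 5770 = 8*(-5 + 59) - 5770 = 8*54 - 5770 = 432 - 5770 = -5338)
D + r = -5338 + 1/35936 = -191826367/35936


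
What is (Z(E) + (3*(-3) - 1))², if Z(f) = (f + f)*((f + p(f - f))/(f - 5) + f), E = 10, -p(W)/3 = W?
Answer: 52900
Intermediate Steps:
p(W) = -3*W
Z(f) = 2*f*(f + f/(-5 + f)) (Z(f) = (f + f)*((f - 3*(f - f))/(f - 5) + f) = (2*f)*((f - 3*0)/(-5 + f) + f) = (2*f)*((f + 0)/(-5 + f) + f) = (2*f)*(f/(-5 + f) + f) = (2*f)*(f + f/(-5 + f)) = 2*f*(f + f/(-5 + f)))
(Z(E) + (3*(-3) - 1))² = (2*10²*(-4 + 10)/(-5 + 10) + (3*(-3) - 1))² = (2*100*6/5 + (-9 - 1))² = (2*100*(⅕)*6 - 10)² = (240 - 10)² = 230² = 52900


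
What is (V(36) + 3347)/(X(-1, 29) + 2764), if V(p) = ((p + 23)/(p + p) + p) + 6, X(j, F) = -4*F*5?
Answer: 244067/157248 ≈ 1.5521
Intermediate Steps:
X(j, F) = -20*F
V(p) = 6 + p + (23 + p)/(2*p) (V(p) = ((23 + p)/((2*p)) + p) + 6 = ((23 + p)*(1/(2*p)) + p) + 6 = ((23 + p)/(2*p) + p) + 6 = (p + (23 + p)/(2*p)) + 6 = 6 + p + (23 + p)/(2*p))
(V(36) + 3347)/(X(-1, 29) + 2764) = ((13/2 + 36 + (23/2)/36) + 3347)/(-20*29 + 2764) = ((13/2 + 36 + (23/2)*(1/36)) + 3347)/(-580 + 2764) = ((13/2 + 36 + 23/72) + 3347)/2184 = (3083/72 + 3347)*(1/2184) = (244067/72)*(1/2184) = 244067/157248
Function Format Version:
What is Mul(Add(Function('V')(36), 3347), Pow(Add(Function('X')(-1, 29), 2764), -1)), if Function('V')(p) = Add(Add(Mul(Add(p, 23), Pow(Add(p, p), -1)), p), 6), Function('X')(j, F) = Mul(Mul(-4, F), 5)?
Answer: Rational(244067, 157248) ≈ 1.5521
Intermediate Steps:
Function('X')(j, F) = Mul(-20, F)
Function('V')(p) = Add(6, p, Mul(Rational(1, 2), Pow(p, -1), Add(23, p))) (Function('V')(p) = Add(Add(Mul(Add(23, p), Pow(Mul(2, p), -1)), p), 6) = Add(Add(Mul(Add(23, p), Mul(Rational(1, 2), Pow(p, -1))), p), 6) = Add(Add(Mul(Rational(1, 2), Pow(p, -1), Add(23, p)), p), 6) = Add(Add(p, Mul(Rational(1, 2), Pow(p, -1), Add(23, p))), 6) = Add(6, p, Mul(Rational(1, 2), Pow(p, -1), Add(23, p))))
Mul(Add(Function('V')(36), 3347), Pow(Add(Function('X')(-1, 29), 2764), -1)) = Mul(Add(Add(Rational(13, 2), 36, Mul(Rational(23, 2), Pow(36, -1))), 3347), Pow(Add(Mul(-20, 29), 2764), -1)) = Mul(Add(Add(Rational(13, 2), 36, Mul(Rational(23, 2), Rational(1, 36))), 3347), Pow(Add(-580, 2764), -1)) = Mul(Add(Add(Rational(13, 2), 36, Rational(23, 72)), 3347), Pow(2184, -1)) = Mul(Add(Rational(3083, 72), 3347), Rational(1, 2184)) = Mul(Rational(244067, 72), Rational(1, 2184)) = Rational(244067, 157248)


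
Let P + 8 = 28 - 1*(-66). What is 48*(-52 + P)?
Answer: 1632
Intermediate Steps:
P = 86 (P = -8 + (28 - 1*(-66)) = -8 + (28 + 66) = -8 + 94 = 86)
48*(-52 + P) = 48*(-52 + 86) = 48*34 = 1632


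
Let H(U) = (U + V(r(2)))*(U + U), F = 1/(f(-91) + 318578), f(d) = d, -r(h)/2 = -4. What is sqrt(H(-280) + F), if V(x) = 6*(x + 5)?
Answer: sqrt(11474210592715767)/318487 ≈ 336.33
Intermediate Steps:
r(h) = 8 (r(h) = -2*(-4) = 8)
V(x) = 30 + 6*x (V(x) = 6*(5 + x) = 30 + 6*x)
F = 1/318487 (F = 1/(-91 + 318578) = 1/318487 ≈ 3.1398e-6)
H(U) = 2*U*(78 + U) (H(U) = (U + (30 + 6*8))*(U + U) = (U + (30 + 48))*(2*U) = (U + 78)*(2*U) = (78 + U)*(2*U) = 2*U*(78 + U))
sqrt(H(-280) + F) = sqrt(2*(-280)*(78 - 280) + 1/318487) = sqrt(2*(-280)*(-202) + 1/318487) = sqrt(113120 + 1/318487) = sqrt(36027249441/318487) = sqrt(11474210592715767)/318487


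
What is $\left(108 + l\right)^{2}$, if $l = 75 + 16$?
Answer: $39601$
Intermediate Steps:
$l = 91$
$\left(108 + l\right)^{2} = \left(108 + 91\right)^{2} = 199^{2} = 39601$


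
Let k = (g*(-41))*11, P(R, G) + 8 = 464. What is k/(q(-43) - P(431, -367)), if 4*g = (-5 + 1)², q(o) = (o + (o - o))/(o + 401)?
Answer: 645832/163291 ≈ 3.9551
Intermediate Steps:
q(o) = o/(401 + o) (q(o) = (o + 0)/(401 + o) = o/(401 + o))
g = 4 (g = (-5 + 1)²/4 = (¼)*(-4)² = (¼)*16 = 4)
P(R, G) = 456 (P(R, G) = -8 + 464 = 456)
k = -1804 (k = (4*(-41))*11 = -164*11 = -1804)
k/(q(-43) - P(431, -367)) = -1804/(-43/(401 - 43) - 1*456) = -1804/(-43/358 - 456) = -1804/(-163291/358) = -1804*(-358/163291) = 645832/163291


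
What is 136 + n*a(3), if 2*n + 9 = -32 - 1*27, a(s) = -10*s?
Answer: 1156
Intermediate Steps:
n = -34 (n = -9/2 + (-32 - 1*27)/2 = -9/2 + (-32 - 27)/2 = -9/2 + (½)*(-59) = -9/2 - 59/2 = -34)
136 + n*a(3) = 136 - (-340)*3 = 136 - 34*(-30) = 136 + 1020 = 1156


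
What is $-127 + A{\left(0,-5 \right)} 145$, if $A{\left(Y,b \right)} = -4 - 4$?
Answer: $-1287$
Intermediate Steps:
$A{\left(Y,b \right)} = -8$
$-127 + A{\left(0,-5 \right)} 145 = -127 - 1160 = -1287$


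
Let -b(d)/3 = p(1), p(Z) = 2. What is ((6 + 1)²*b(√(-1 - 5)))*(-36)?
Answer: 10584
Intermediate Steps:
b(d) = -6 (b(d) = -3*2 = -6)
((6 + 1)²*b(√(-1 - 5)))*(-36) = ((6 + 1)²*(-6))*(-36) = (7²*(-6))*(-36) = (49*(-6))*(-36) = -294*(-36) = 10584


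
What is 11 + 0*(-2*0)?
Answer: 11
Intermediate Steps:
11 + 0*(-2*0) = 11 + 0*0 = 11 + 0 = 11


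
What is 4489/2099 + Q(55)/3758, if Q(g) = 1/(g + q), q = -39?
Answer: 269916691/126208672 ≈ 2.1387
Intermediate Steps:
Q(g) = 1/(-39 + g) (Q(g) = 1/(g - 39) = 1/(-39 + g))
4489/2099 + Q(55)/3758 = 4489/2099 + 1/((-39 + 55)*3758) = 4489*(1/2099) + (1/3758)/16 = 4489/2099 + (1/16)*(1/3758) = 4489/2099 + 1/60128 = 269916691/126208672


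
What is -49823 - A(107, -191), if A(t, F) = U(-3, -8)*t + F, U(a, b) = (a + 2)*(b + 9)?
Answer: -49525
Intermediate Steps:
U(a, b) = (2 + a)*(9 + b)
A(t, F) = F - t (A(t, F) = (18 + 2*(-8) + 9*(-3) - 3*(-8))*t + F = (18 - 16 - 27 + 24)*t + F = -t + F = F - t)
-49823 - A(107, -191) = -49823 - (-191 - 1*107) = -49823 - (-191 - 107) = -49823 - 1*(-298) = -49823 + 298 = -49525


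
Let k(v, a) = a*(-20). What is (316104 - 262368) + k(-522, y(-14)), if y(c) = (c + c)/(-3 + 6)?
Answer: 161768/3 ≈ 53923.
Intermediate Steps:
y(c) = 2*c/3 (y(c) = (2*c)/3 = (2*c)*(1/3) = 2*c/3)
k(v, a) = -20*a
(316104 - 262368) + k(-522, y(-14)) = (316104 - 262368) - 40*(-14)/3 = 53736 - 20*(-28/3) = 53736 + 560/3 = 161768/3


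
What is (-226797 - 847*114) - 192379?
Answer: -515734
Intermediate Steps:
(-226797 - 847*114) - 192379 = (-226797 - 96558) - 192379 = -323355 - 192379 = -515734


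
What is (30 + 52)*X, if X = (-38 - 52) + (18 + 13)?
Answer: -4838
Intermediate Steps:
X = -59 (X = -90 + 31 = -59)
(30 + 52)*X = (30 + 52)*(-59) = 82*(-59) = -4838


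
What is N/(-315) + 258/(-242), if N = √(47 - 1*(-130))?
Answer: -129/121 - √177/315 ≈ -1.1084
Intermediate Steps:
N = √177 (N = √(47 + 130) = √177 ≈ 13.304)
N/(-315) + 258/(-242) = √177/(-315) + 258/(-242) = √177*(-1/315) + 258*(-1/242) = -√177/315 - 129/121 = -129/121 - √177/315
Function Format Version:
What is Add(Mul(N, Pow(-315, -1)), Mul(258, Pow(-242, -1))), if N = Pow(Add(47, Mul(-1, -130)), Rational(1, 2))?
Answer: Add(Rational(-129, 121), Mul(Rational(-1, 315), Pow(177, Rational(1, 2)))) ≈ -1.1084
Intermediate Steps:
N = Pow(177, Rational(1, 2)) (N = Pow(Add(47, 130), Rational(1, 2)) = Pow(177, Rational(1, 2)) ≈ 13.304)
Add(Mul(N, Pow(-315, -1)), Mul(258, Pow(-242, -1))) = Add(Mul(Pow(177, Rational(1, 2)), Pow(-315, -1)), Mul(258, Pow(-242, -1))) = Add(Mul(Pow(177, Rational(1, 2)), Rational(-1, 315)), Mul(258, Rational(-1, 242))) = Add(Mul(Rational(-1, 315), Pow(177, Rational(1, 2))), Rational(-129, 121)) = Add(Rational(-129, 121), Mul(Rational(-1, 315), Pow(177, Rational(1, 2))))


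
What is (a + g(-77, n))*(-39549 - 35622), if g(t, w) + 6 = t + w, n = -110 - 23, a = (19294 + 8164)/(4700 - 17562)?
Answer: 105451758075/6431 ≈ 1.6397e+7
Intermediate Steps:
a = -13729/6431 (a = 27458/(-12862) = 27458*(-1/12862) = -13729/6431 ≈ -2.1348)
n = -133
g(t, w) = -6 + t + w (g(t, w) = -6 + (t + w) = -6 + t + w)
(a + g(-77, n))*(-39549 - 35622) = (-13729/6431 + (-6 - 77 - 133))*(-39549 - 35622) = (-13729/6431 - 216)*(-75171) = -1402825/6431*(-75171) = 105451758075/6431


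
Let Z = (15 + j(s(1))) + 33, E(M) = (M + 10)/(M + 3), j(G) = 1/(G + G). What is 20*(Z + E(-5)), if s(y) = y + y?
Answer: 915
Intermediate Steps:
s(y) = 2*y
j(G) = 1/(2*G)
E(M) = (10 + M)/(3 + M)
Z = 193/4 (Z = (15 + 1/(2*((2*1)))) + 33 = (15 + (½)/2) + 33 = (15 + (½)*(½)) + 33 = (15 + ¼) + 33 = 61/4 + 33 = 193/4 ≈ 48.250)
20*(Z + E(-5)) = 20*(193/4 + (10 - 5)/(3 - 5)) = 20*(193/4 + 5/(-2)) = 20*(193/4 - ½*5) = 20*(193/4 - 5/2) = 20*(183/4) = 915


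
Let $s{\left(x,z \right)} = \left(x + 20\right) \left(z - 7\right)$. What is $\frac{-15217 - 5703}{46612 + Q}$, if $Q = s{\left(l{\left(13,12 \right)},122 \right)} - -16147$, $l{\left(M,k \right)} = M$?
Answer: $- \frac{10460}{33277} \approx -0.31433$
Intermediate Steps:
$s{\left(x,z \right)} = \left(-7 + z\right) \left(20 + x\right)$ ($s{\left(x,z \right)} = \left(20 + x\right) \left(-7 + z\right) = \left(-7 + z\right) \left(20 + x\right)$)
$Q = 19942$ ($Q = \left(-140 - 91 + 20 \cdot 122 + 13 \cdot 122\right) - -16147 = \left(-140 - 91 + 2440 + 1586\right) + 16147 = 3795 + 16147 = 19942$)
$\frac{-15217 - 5703}{46612 + Q} = \frac{-15217 - 5703}{46612 + 19942} = - \frac{20920}{66554} = \left(-20920\right) \frac{1}{66554} = - \frac{10460}{33277}$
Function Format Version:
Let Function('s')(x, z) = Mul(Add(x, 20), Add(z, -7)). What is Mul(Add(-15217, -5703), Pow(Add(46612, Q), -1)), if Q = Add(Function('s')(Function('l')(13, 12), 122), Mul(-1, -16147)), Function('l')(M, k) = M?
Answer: Rational(-10460, 33277) ≈ -0.31433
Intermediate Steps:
Function('s')(x, z) = Mul(Add(-7, z), Add(20, x)) (Function('s')(x, z) = Mul(Add(20, x), Add(-7, z)) = Mul(Add(-7, z), Add(20, x)))
Q = 19942 (Q = Add(Add(-140, Mul(-7, 13), Mul(20, 122), Mul(13, 122)), Mul(-1, -16147)) = Add(Add(-140, -91, 2440, 1586), 16147) = Add(3795, 16147) = 19942)
Mul(Add(-15217, -5703), Pow(Add(46612, Q), -1)) = Mul(Add(-15217, -5703), Pow(Add(46612, 19942), -1)) = Mul(-20920, Pow(66554, -1)) = Mul(-20920, Rational(1, 66554)) = Rational(-10460, 33277)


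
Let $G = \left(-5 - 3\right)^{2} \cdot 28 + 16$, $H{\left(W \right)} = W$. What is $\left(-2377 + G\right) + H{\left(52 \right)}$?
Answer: $-517$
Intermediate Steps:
$G = 1808$ ($G = \left(-8\right)^{2} \cdot 28 + 16 = 64 \cdot 28 + 16 = 1792 + 16 = 1808$)
$\left(-2377 + G\right) + H{\left(52 \right)} = \left(-2377 + 1808\right) + 52 = -569 + 52 = -517$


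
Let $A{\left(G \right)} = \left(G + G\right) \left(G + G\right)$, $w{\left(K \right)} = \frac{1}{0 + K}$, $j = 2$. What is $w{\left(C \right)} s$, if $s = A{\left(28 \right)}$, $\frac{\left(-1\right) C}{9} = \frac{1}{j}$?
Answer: $- \frac{6272}{9} \approx -696.89$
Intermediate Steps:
$C = - \frac{9}{2} \approx -4.5$
$w{\left(K \right)} = \frac{1}{K}$
$A{\left(G \right)} = 4 G^{2}$ ($A{\left(G \right)} = 2 G 2 G = 4 G^{2}$)
$s = 3136$ ($s = 4 \cdot 28^{2} = 4 \cdot 784 = 3136$)
$w{\left(C \right)} s = \frac{1}{- \frac{9}{2}} \cdot 3136 = \left(- \frac{2}{9}\right) 3136 = - \frac{6272}{9}$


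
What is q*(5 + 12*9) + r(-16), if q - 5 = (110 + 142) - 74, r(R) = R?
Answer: 20663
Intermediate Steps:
q = 183 (q = 5 + ((110 + 142) - 74) = 5 + (252 - 74) = 5 + 178 = 183)
q*(5 + 12*9) + r(-16) = 183*(5 + 12*9) - 16 = 183*(5 + 108) - 16 = 183*113 - 16 = 20679 - 16 = 20663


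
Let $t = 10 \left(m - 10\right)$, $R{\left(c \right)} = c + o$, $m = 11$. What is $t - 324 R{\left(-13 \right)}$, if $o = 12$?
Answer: $334$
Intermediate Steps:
$R{\left(c \right)} = 12 + c$ ($R{\left(c \right)} = c + 12 = 12 + c$)
$t = 10$ ($t = 10 \left(11 - 10\right) = 10 \cdot 1 = 10$)
$t - 324 R{\left(-13 \right)} = 10 - 324 \left(12 - 13\right) = 10 - -324 = 10 + 324 = 334$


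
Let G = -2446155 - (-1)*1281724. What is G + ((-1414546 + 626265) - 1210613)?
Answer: -3163325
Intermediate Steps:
G = -1164431 (G = -2446155 - 1*(-1281724) = -2446155 + 1281724 = -1164431)
G + ((-1414546 + 626265) - 1210613) = -1164431 + ((-1414546 + 626265) - 1210613) = -1164431 + (-788281 - 1210613) = -1164431 - 1998894 = -3163325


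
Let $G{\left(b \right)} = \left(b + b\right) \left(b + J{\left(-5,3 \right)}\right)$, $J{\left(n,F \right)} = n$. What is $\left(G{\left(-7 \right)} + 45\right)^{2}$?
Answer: $45369$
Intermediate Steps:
$G{\left(b \right)} = 2 b \left(-5 + b\right)$ ($G{\left(b \right)} = \left(b + b\right) \left(b - 5\right) = 2 b \left(-5 + b\right)$)
$\left(G{\left(-7 \right)} + 45\right)^{2} = \left(2 \left(-7\right) \left(-5 - 7\right) + 45\right)^{2} = \left(2 \left(-7\right) \left(-12\right) + 45\right)^{2} = \left(168 + 45\right)^{2} = 213^{2} = 45369$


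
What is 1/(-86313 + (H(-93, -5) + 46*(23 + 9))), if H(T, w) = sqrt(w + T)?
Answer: -84841/7197995379 - 7*I*sqrt(2)/7197995379 ≈ -1.1787e-5 - 1.3753e-9*I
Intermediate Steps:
H(T, w) = sqrt(T + w)
1/(-86313 + (H(-93, -5) + 46*(23 + 9))) = 1/(-86313 + (sqrt(-93 - 5) + 46*(23 + 9))) = 1/(-86313 + (sqrt(-98) + 46*32)) = 1/(-86313 + (7*I*sqrt(2) + 1472)) = 1/(-86313 + (1472 + 7*I*sqrt(2))) = 1/(-84841 + 7*I*sqrt(2))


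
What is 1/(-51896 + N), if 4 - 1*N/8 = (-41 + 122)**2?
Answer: -1/104352 ≈ -9.5829e-6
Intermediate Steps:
N = -52456 (N = 32 - 8*(-41 + 122)**2 = 32 - 8*81**2 = 32 - 8*6561 = 32 - 52488 = -52456)
1/(-51896 + N) = 1/(-51896 - 52456) = 1/(-104352) = -1/104352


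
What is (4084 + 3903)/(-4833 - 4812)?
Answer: -7987/9645 ≈ -0.82810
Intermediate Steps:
(4084 + 3903)/(-4833 - 4812) = 7987/(-9645) = 7987*(-1/9645) = -7987/9645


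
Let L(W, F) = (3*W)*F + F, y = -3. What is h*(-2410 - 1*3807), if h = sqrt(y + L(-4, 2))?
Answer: -31085*I ≈ -31085.0*I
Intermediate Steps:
L(W, F) = F + 3*F*W (L(W, F) = 3*F*W + F = F + 3*F*W)
h = 5*I (h = sqrt(-3 + 2*(1 + 3*(-4))) = sqrt(-3 + 2*(1 - 12)) = sqrt(-3 + 2*(-11)) = sqrt(-3 - 22) = sqrt(-25) = 5*I ≈ 5.0*I)
h*(-2410 - 1*3807) = (5*I)*(-2410 - 1*3807) = (5*I)*(-2410 - 3807) = (5*I)*(-6217) = -31085*I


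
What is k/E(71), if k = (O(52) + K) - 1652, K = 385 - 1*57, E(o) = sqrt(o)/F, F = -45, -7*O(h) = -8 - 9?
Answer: 416295*sqrt(71)/497 ≈ 7057.9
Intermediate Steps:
O(h) = 17/7 (O(h) = -(-8 - 9)/7 = -1/7*(-17) = 17/7)
E(o) = -sqrt(o)/45 (E(o) = sqrt(o)/(-45) = -sqrt(o)/45)
K = 328 (K = 385 - 57 = 328)
k = -9251/7 (k = (17/7 + 328) - 1652 = 2313/7 - 1652 = -9251/7 ≈ -1321.6)
k/E(71) = -9251*(-45*sqrt(71)/71)/7 = -(-416295)*sqrt(71)/497 = 416295*sqrt(71)/497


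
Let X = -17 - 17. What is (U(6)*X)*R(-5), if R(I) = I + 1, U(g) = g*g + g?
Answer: 5712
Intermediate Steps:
U(g) = g + g² (U(g) = g² + g = g + g²)
X = -34
R(I) = 1 + I
(U(6)*X)*R(-5) = ((6*(1 + 6))*(-34))*(1 - 5) = ((6*7)*(-34))*(-4) = (42*(-34))*(-4) = -1428*(-4) = 5712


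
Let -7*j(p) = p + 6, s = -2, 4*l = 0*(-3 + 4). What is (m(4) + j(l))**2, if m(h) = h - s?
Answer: 1296/49 ≈ 26.449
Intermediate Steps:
l = 0 (l = (0*(-3 + 4))/4 = (0*1)/4 = (1/4)*0 = 0)
j(p) = -6/7 - p/7 (j(p) = -(p + 6)/7 = -(6 + p)/7 = -6/7 - p/7)
m(h) = 2 + h (m(h) = h - 1*(-2) = h + 2 = 2 + h)
(m(4) + j(l))**2 = ((2 + 4) + (-6/7 - 1/7*0))**2 = (6 + (-6/7 + 0))**2 = (6 - 6/7)**2 = (36/7)**2 = 1296/49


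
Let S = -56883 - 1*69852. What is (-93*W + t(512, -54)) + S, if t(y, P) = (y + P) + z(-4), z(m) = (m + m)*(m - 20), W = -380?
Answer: -90745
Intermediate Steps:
z(m) = 2*m*(-20 + m) (z(m) = (2*m)*(-20 + m) = 2*m*(-20 + m))
S = -126735 (S = -56883 - 69852 = -126735)
t(y, P) = 192 + P + y (t(y, P) = (y + P) + 2*(-4)*(-20 - 4) = (P + y) + 2*(-4)*(-24) = (P + y) + 192 = 192 + P + y)
(-93*W + t(512, -54)) + S = (-93*(-380) + (192 - 54 + 512)) - 126735 = (35340 + 650) - 126735 = 35990 - 126735 = -90745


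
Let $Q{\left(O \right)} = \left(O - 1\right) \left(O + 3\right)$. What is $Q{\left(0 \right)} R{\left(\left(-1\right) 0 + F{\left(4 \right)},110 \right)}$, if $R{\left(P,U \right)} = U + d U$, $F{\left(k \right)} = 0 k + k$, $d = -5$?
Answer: $1320$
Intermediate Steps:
$Q{\left(O \right)} = \left(-1 + O\right) \left(3 + O\right)$
$F{\left(k \right)} = k$ ($F{\left(k \right)} = 0 + k = k$)
$R{\left(P,U \right)} = - 4 U$ ($R{\left(P,U \right)} = U - 5 U = - 4 U$)
$Q{\left(0 \right)} R{\left(\left(-1\right) 0 + F{\left(4 \right)},110 \right)} = \left(-3 + 0^{2} + 2 \cdot 0\right) \left(\left(-4\right) 110\right) = \left(-3 + 0 + 0\right) \left(-440\right) = \left(-3\right) \left(-440\right) = 1320$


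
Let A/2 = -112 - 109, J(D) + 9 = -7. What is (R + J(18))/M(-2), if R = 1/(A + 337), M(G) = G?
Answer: 1681/210 ≈ 8.0048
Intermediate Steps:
J(D) = -16 (J(D) = -9 - 7 = -16)
A = -442 (A = 2*(-112 - 109) = 2*(-221) = -442)
R = -1/105 (R = 1/(-442 + 337) = 1/(-105) = -1/105 ≈ -0.0095238)
(R + J(18))/M(-2) = (-1/105 - 16)/(-2) = -1681/105*(-½) = 1681/210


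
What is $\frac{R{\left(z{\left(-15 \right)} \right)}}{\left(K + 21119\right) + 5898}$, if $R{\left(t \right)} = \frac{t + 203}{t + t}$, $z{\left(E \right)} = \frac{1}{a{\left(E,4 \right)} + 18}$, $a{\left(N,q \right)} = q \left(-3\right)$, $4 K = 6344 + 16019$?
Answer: $\frac{2438}{130431} \approx 0.018692$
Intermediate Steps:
$K = \frac{22363}{4}$ ($K = \frac{6344 + 16019}{4} = \frac{1}{4} \cdot 22363 = \frac{22363}{4} \approx 5590.8$)
$a{\left(N,q \right)} = - 3 q$
$z{\left(E \right)} = \frac{1}{6}$ ($z{\left(E \right)} = \frac{1}{\left(-3\right) 4 + 18} = \frac{1}{-12 + 18} = \frac{1}{6}$)
$R{\left(t \right)} = \frac{203 + t}{2 t}$
$\frac{R{\left(z{\left(-15 \right)} \right)}}{\left(K + 21119\right) + 5898} = \frac{\frac{1}{2} \frac{1}{\frac{1}{6}} \left(203 + \frac{1}{6}\right)}{\left(\frac{22363}{4} + 21119\right) + 5898} = \frac{\frac{1}{2} \cdot 6 \cdot \frac{1219}{6}}{\frac{106839}{4} + 5898} = \frac{1219}{2 \cdot \frac{130431}{4}} = \frac{1219}{2} \cdot \frac{4}{130431} = \frac{2438}{130431}$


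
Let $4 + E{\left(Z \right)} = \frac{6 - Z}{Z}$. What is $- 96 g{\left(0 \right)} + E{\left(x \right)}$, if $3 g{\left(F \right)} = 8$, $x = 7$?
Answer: $- \frac{1821}{7} \approx -260.14$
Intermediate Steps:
$g{\left(F \right)} = \frac{8}{3}$ ($g{\left(F \right)} = \frac{1}{3} \cdot 8 = \frac{8}{3}$)
$E{\left(Z \right)} = -4 + \frac{6 - Z}{Z}$
$- 96 g{\left(0 \right)} + E{\left(x \right)} = \left(-96\right) \frac{8}{3} - \left(5 - \frac{6}{7}\right) = -256 + \left(-5 + 6 \cdot \frac{1}{7}\right) = -256 + \left(-5 + \frac{6}{7}\right) = -256 - \frac{29}{7} = - \frac{1821}{7}$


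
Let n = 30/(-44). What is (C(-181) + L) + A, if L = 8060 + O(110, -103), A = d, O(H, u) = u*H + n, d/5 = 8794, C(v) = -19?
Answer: 894967/22 ≈ 40680.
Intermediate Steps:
n = -15/22 (n = 30*(-1/44) = -15/22 ≈ -0.68182)
d = 43970 (d = 5*8794 = 43970)
O(H, u) = -15/22 + H*u (O(H, u) = u*H - 15/22 = H*u - 15/22 = -15/22 + H*u)
A = 43970
L = -71955/22 (L = 8060 + (-15/22 + 110*(-103)) = 8060 + (-15/22 - 11330) = 8060 - 249275/22 = -71955/22 ≈ -3270.7)
(C(-181) + L) + A = (-19 - 71955/22) + 43970 = -72373/22 + 43970 = 894967/22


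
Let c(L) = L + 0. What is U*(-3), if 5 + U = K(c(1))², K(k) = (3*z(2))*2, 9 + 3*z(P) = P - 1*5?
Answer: -1713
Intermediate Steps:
z(P) = -14/3 + P/3 (z(P) = -3 + (P - 1*5)/3 = -3 + (P - 5)/3 = -3 + (-5 + P)/3 = -3 + (-5/3 + P/3) = -14/3 + P/3)
c(L) = L
K(k) = -24 (K(k) = (3*(-14/3 + (⅓)*2))*2 = (3*(-14/3 + ⅔))*2 = (3*(-4))*2 = -12*2 = -24)
U = 571 (U = -5 + (-24)² = -5 + 576 = 571)
U*(-3) = 571*(-3) = -1713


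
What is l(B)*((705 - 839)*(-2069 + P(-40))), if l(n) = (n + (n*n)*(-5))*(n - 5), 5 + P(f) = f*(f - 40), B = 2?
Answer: -8147736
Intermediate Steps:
P(f) = -5 + f*(-40 + f) (P(f) = -5 + f*(f - 40) = -5 + f*(-40 + f))
l(n) = (-5 + n)*(n - 5*n**2) (l(n) = (n + n**2*(-5))*(-5 + n) = (n - 5*n**2)*(-5 + n) = (-5 + n)*(n - 5*n**2))
l(B)*((705 - 839)*(-2069 + P(-40))) = (2*(-5 - 5*2**2 + 26*2))*((705 - 839)*(-2069 + (-5 + (-40)**2 - 40*(-40)))) = (2*(-5 - 5*4 + 52))*(-134*(-2069 + (-5 + 1600 + 1600))) = (2*(-5 - 20 + 52))*(-134*(-2069 + 3195)) = (2*27)*(-134*1126) = 54*(-150884) = -8147736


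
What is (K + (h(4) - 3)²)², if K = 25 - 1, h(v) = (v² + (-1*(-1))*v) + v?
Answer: 216225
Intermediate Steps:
h(v) = v² + 2*v (h(v) = (v² + 1*v) + v = (v² + v) + v = (v + v²) + v = v² + 2*v)
K = 24
(K + (h(4) - 3)²)² = (24 + (4*(2 + 4) - 3)²)² = (24 + (4*6 - 3)²)² = (24 + (24 - 3)²)² = (24 + 21²)² = (24 + 441)² = 465² = 216225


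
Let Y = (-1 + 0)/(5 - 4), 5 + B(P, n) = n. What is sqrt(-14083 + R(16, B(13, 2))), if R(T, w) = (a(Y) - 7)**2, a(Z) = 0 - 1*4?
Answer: I*sqrt(13962) ≈ 118.16*I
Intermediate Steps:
B(P, n) = -5 + n
Y = -1 (Y = -1/1 = -1*1 = -1)
a(Z) = -4 (a(Z) = 0 - 4 = -4)
R(T, w) = 121 (R(T, w) = (-4 - 7)**2 = (-11)**2 = 121)
sqrt(-14083 + R(16, B(13, 2))) = sqrt(-14083 + 121) = sqrt(-13962) = I*sqrt(13962)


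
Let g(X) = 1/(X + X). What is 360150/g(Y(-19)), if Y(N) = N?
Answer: -13685700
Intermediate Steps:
g(X) = 1/(2*X)
360150/g(Y(-19)) = 360150/(((½)/(-19))) = 360150/(((½)*(-1/19))) = 360150/(-1/38) = 360150*(-38) = -13685700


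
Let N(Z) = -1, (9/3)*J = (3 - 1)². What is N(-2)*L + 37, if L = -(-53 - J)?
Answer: -52/3 ≈ -17.333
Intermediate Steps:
J = 4/3 (J = (3 - 1)²/3 = (⅓)*2² = (⅓)*4 = 4/3 ≈ 1.3333)
L = 163/3 (L = -(-53 - 1*4/3) = -(-53 - 4/3) = -1*(-163/3) = 163/3 ≈ 54.333)
N(-2)*L + 37 = -1*163/3 + 37 = -163/3 + 37 = -52/3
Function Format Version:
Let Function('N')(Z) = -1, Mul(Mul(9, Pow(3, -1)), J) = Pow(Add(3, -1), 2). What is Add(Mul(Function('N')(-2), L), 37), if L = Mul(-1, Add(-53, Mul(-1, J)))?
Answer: Rational(-52, 3) ≈ -17.333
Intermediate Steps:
J = Rational(4, 3) (J = Mul(Rational(1, 3), Pow(Add(3, -1), 2)) = Mul(Rational(1, 3), Pow(2, 2)) = Mul(Rational(1, 3), 4) = Rational(4, 3) ≈ 1.3333)
L = Rational(163, 3) (L = Mul(-1, Add(-53, Mul(-1, Rational(4, 3)))) = Mul(-1, Add(-53, Rational(-4, 3))) = Mul(-1, Rational(-163, 3)) = Rational(163, 3) ≈ 54.333)
Add(Mul(Function('N')(-2), L), 37) = Add(Mul(-1, Rational(163, 3)), 37) = Add(Rational(-163, 3), 37) = Rational(-52, 3)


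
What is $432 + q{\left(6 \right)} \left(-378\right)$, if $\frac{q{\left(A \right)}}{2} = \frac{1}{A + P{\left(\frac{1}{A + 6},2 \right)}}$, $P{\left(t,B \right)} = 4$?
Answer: $\frac{1782}{5} \approx 356.4$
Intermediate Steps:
$q{\left(A \right)} = \frac{2}{4 + A}$ ($q{\left(A \right)} = \frac{2}{A + 4} = \frac{2}{4 + A}$)
$432 + q{\left(6 \right)} \left(-378\right) = 432 + \frac{2}{4 + 6} \left(-378\right) = 432 + \frac{2}{10} \left(-378\right) = 432 + 2 \cdot \frac{1}{10} \left(-378\right) = 432 + \frac{1}{5} \left(-378\right) = 432 - \frac{378}{5} = \frac{1782}{5}$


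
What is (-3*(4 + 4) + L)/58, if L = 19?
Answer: -5/58 ≈ -0.086207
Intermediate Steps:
(-3*(4 + 4) + L)/58 = (-3*(4 + 4) + 19)/58 = (-3*8 + 19)/58 = (-24 + 19)/58 = (1/58)*(-5) = -5/58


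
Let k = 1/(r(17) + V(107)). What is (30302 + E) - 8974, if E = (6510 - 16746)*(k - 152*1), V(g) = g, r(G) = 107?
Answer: 168755282/107 ≈ 1.5772e+6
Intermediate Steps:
k = 1/214 (k = 1/(107 + 107) = 1/214 ≈ 0.0046729)
E = 166473186/107 (E = (6510 - 16746)*(1/214 - 152*1) = -10236*(1/214 - 152) = -10236*(-32527/214) = 166473186/107 ≈ 1.5558e+6)
(30302 + E) - 8974 = (30302 + 166473186/107) - 8974 = 169715500/107 - 8974 = 168755282/107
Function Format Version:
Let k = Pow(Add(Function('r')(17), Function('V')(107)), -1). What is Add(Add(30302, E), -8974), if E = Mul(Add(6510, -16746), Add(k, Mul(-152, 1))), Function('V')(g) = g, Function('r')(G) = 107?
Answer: Rational(168755282, 107) ≈ 1.5772e+6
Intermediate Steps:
k = Rational(1, 214) (k = Pow(Add(107, 107), -1) = Pow(214, -1) = Rational(1, 214) ≈ 0.0046729)
E = Rational(166473186, 107) (E = Mul(Add(6510, -16746), Add(Rational(1, 214), Mul(-152, 1))) = Mul(-10236, Add(Rational(1, 214), -152)) = Mul(-10236, Rational(-32527, 214)) = Rational(166473186, 107) ≈ 1.5558e+6)
Add(Add(30302, E), -8974) = Add(Add(30302, Rational(166473186, 107)), -8974) = Add(Rational(169715500, 107), -8974) = Rational(168755282, 107)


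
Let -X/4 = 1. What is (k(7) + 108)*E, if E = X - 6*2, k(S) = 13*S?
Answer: -3184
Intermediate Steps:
X = -4 (X = -4*1 = -4)
E = -16 (E = -4 - 6*2 = -4 - 12 = -16)
(k(7) + 108)*E = (13*7 + 108)*(-16) = (91 + 108)*(-16) = 199*(-16) = -3184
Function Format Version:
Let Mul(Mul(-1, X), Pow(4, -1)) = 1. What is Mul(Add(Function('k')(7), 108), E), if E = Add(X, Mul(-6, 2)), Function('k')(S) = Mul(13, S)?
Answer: -3184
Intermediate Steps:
X = -4 (X = Mul(-4, 1) = -4)
E = -16 (E = Add(-4, Mul(-6, 2)) = Add(-4, -12) = -16)
Mul(Add(Function('k')(7), 108), E) = Mul(Add(Mul(13, 7), 108), -16) = Mul(Add(91, 108), -16) = Mul(199, -16) = -3184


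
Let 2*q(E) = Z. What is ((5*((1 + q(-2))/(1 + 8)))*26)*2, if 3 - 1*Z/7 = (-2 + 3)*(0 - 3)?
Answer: 5720/9 ≈ 635.56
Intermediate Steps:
Z = 42 (Z = 21 - 7*(-2 + 3)*(0 - 3) = 21 - 7*(-3) = 21 + 21 = 42)
q(E) = 21 (q(E) = (1/2)*42 = 21)
((5*((1 + q(-2))/(1 + 8)))*26)*2 = ((5*((1 + 21)/(1 + 8)))*26)*2 = ((5*(22/9))*26)*2 = ((110/9)*26)*2 = (2860/9)*2 = 5720/9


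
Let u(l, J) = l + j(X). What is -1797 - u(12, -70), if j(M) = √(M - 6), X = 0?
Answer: -1809 - I*√6 ≈ -1809.0 - 2.4495*I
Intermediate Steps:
j(M) = √(-6 + M)
u(l, J) = l + I*√6 (u(l, J) = l + √(-6 + 0) = l + √(-6) = l + I*√6)
-1797 - u(12, -70) = -1797 - (12 + I*√6) = -1797 + (-12 - I*√6) = -1809 - I*√6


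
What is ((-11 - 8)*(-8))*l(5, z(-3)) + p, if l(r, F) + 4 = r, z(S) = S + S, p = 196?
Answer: 348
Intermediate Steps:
z(S) = 2*S
l(r, F) = -4 + r
((-11 - 8)*(-8))*l(5, z(-3)) + p = ((-11 - 8)*(-8))*(-4 + 5) + 196 = -19*(-8)*1 + 196 = 152*1 + 196 = 152 + 196 = 348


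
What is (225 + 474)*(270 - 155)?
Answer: 80385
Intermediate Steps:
(225 + 474)*(270 - 155) = 699*115 = 80385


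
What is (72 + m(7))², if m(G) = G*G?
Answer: 14641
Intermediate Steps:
m(G) = G²
(72 + m(7))² = (72 + 7²)² = (72 + 49)² = 121² = 14641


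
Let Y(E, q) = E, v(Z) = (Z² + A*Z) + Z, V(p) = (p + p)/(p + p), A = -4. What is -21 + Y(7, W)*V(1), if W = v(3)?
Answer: -14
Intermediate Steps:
V(p) = 1 (V(p) = (2*p)/((2*p)) = (2*p)*(1/(2*p)) = 1)
v(Z) = Z² - 3*Z (v(Z) = (Z² - 4*Z) + Z = Z² - 3*Z)
W = 0 (W = 3*(-3 + 3) = 3*0 = 0)
-21 + Y(7, W)*V(1) = -21 + 7*1 = -21 + 7 = -14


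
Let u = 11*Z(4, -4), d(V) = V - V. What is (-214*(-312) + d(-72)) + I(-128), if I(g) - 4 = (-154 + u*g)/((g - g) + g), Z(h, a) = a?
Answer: 4270669/64 ≈ 66729.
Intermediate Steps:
d(V) = 0
u = -44 (u = 11*(-4) = -44)
I(g) = 4 + (-154 - 44*g)/g (I(g) = 4 + (-154 - 44*g)/((g - g) + g) = 4 + (-154 - 44*g)/(0 + g) = 4 + (-154 - 44*g)/g)
(-214*(-312) + d(-72)) + I(-128) = (-214*(-312) + 0) + (-40 - 154/(-128)) = (66768 + 0) + (-40 - 154*(-1/128)) = 66768 + (-40 + 77/64) = 66768 - 2483/64 = 4270669/64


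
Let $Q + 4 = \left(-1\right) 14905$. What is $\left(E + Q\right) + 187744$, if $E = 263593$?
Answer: $436428$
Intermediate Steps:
$Q = -14909$ ($Q = -4 - 14905 = -14909$)
$\left(E + Q\right) + 187744 = \left(263593 - 14909\right) + 187744 = 248684 + 187744 = 436428$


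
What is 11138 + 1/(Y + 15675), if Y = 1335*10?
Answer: 323280451/29025 ≈ 11138.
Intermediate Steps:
Y = 13350
11138 + 1/(Y + 15675) = 11138 + 1/(13350 + 15675) = 11138 + 1/29025 = 323280451/29025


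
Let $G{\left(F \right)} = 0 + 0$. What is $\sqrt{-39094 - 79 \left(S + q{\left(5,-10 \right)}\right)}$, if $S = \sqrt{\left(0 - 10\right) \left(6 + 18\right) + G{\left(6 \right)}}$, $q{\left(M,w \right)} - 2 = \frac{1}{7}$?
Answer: $\frac{\sqrt{-1923901 - 15484 i \sqrt{15}}}{7} \approx 3.0879 - 198.17 i$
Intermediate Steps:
$G{\left(F \right)} = 0$
$q{\left(M,w \right)} = \frac{15}{7}$ ($q{\left(M,w \right)} = 2 + \frac{1}{7} = \frac{15}{7}$)
$S = 4 i \sqrt{15}$ ($S = \sqrt{\left(0 - 10\right) \left(6 + 18\right) + 0} = \sqrt{\left(-10\right) 24 + 0} = \sqrt{-240 + 0} = \sqrt{-240} = 4 i \sqrt{15} \approx 15.492 i$)
$\sqrt{-39094 - 79 \left(S + q{\left(5,-10 \right)}\right)} = \sqrt{-39094 - 79 \left(4 i \sqrt{15} + \frac{15}{7}\right)} = \sqrt{-39094 - 79 \left(\frac{15}{7} + 4 i \sqrt{15}\right)} = \sqrt{-39094 - \left(\frac{1185}{7} + 316 i \sqrt{15}\right)} = \sqrt{- \frac{274843}{7} - 316 i \sqrt{15}}$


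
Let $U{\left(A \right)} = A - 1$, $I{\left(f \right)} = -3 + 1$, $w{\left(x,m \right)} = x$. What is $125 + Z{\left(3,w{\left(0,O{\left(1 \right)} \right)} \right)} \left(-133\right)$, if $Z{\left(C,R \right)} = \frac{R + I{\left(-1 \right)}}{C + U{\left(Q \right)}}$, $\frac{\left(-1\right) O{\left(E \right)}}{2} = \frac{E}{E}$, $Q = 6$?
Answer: $\frac{633}{4} \approx 158.25$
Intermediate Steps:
$O{\left(E \right)} = -2$ ($O{\left(E \right)} = - 2 \frac{E}{E} = \left(-2\right) 1 = -2$)
$I{\left(f \right)} = -2$
$U{\left(A \right)} = -1 + A$
$Z{\left(C,R \right)} = \frac{-2 + R}{5 + C}$ ($Z{\left(C,R \right)} = \frac{R - 2}{C + \left(-1 + 6\right)} = \frac{-2 + R}{C + 5} = \frac{-2 + R}{5 + C}$)
$125 + Z{\left(3,w{\left(0,O{\left(1 \right)} \right)} \right)} \left(-133\right) = 125 + \frac{-2 + 0}{5 + 3} \left(-133\right) = 125 + \frac{1}{8} \left(-2\right) \left(-133\right) = 125 - - \frac{133}{4} = 125 + \frac{133}{4} = \frac{633}{4}$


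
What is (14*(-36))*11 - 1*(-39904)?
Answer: 34360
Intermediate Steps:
(14*(-36))*11 - 1*(-39904) = -504*11 + 39904 = -5544 + 39904 = 34360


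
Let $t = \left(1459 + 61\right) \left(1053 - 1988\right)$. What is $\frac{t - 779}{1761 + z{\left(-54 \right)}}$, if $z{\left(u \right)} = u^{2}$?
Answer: $- \frac{473993}{1559} \approx -304.04$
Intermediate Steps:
$t = -1421200$ ($t = 1520 \left(-935\right) = -1421200$)
$\frac{t - 779}{1761 + z{\left(-54 \right)}} = \frac{-1421200 - 779}{1761 + \left(-54\right)^{2}} = - \frac{1421979}{1761 + 2916} = - \frac{1421979}{4677} = \left(-1421979\right) \frac{1}{4677} = - \frac{473993}{1559}$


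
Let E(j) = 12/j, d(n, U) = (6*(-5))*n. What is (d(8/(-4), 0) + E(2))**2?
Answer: 4356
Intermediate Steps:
d(n, U) = -30*n
(d(8/(-4), 0) + E(2))**2 = (-240/(-4) + 12/2)**2 = (-240*(-1)/4 + 12*(1/2))**2 = (-30*(-2) + 6)**2 = (60 + 6)**2 = 66**2 = 4356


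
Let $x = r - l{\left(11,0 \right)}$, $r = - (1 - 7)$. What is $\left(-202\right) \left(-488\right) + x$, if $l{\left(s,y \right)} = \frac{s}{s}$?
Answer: $98581$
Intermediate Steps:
$r = 6$ ($r = \left(-1\right) \left(-6\right) = 6$)
$l{\left(s,y \right)} = 1$
$x = 5$ ($x = 6 - 1 = 5$)
$\left(-202\right) \left(-488\right) + x = \left(-202\right) \left(-488\right) + 5 = 98576 + 5 = 98581$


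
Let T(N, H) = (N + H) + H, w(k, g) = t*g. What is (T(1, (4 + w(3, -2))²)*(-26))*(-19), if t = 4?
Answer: 16302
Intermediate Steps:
w(k, g) = 4*g
T(N, H) = N + 2*H (T(N, H) = (H + N) + H = N + 2*H)
(T(1, (4 + w(3, -2))²)*(-26))*(-19) = ((1 + 2*(4 + 4*(-2))²)*(-26))*(-19) = ((1 + 2*(4 - 8)²)*(-26))*(-19) = ((1 + 2*(-4)²)*(-26))*(-19) = ((1 + 2*16)*(-26))*(-19) = ((1 + 32)*(-26))*(-19) = (33*(-26))*(-19) = -858*(-19) = 16302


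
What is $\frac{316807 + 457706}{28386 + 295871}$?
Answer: $\frac{774513}{324257} \approx 2.3886$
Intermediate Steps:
$\frac{316807 + 457706}{28386 + 295871} = \frac{774513}{324257}$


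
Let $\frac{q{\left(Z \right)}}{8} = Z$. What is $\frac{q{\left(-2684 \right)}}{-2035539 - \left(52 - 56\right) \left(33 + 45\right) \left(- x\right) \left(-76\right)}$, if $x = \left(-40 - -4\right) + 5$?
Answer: $\frac{21472}{2770611} \approx 0.0077499$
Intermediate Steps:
$q{\left(Z \right)} = 8 Z$
$x = -31$ ($x = \left(-40 + 4\right) + 5 = -36 + 5 = -31$)
$\frac{q{\left(-2684 \right)}}{-2035539 - \left(52 - 56\right) \left(33 + 45\right) \left(- x\right) \left(-76\right)} = \frac{8 \left(-2684\right)}{-2035539 - \left(52 - 56\right) \left(33 + 45\right) \left(\left(-1\right) \left(-31\right)\right) \left(-76\right)} = - \frac{21472}{-2035539 - \left(-4\right) 78 \cdot 31 \left(-76\right)} = - \frac{21472}{-2035539 - \left(-312\right) 31 \left(-76\right)} = - \frac{21472}{-2035539 - \left(-9672\right) \left(-76\right)} = - \frac{21472}{-2035539 - 735072} = - \frac{21472}{-2770611} = \left(-21472\right) \left(- \frac{1}{2770611}\right) = \frac{21472}{2770611}$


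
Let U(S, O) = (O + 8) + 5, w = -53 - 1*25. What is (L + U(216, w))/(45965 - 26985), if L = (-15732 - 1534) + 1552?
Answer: -15779/18980 ≈ -0.83135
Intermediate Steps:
w = -78 (w = -53 - 25 = -78)
L = -15714 (L = -17266 + 1552 = -15714)
U(S, O) = 13 + O (U(S, O) = (8 + O) + 5 = 13 + O)
(L + U(216, w))/(45965 - 26985) = (-15714 + (13 - 78))/(45965 - 26985) = (-15714 - 65)/18980 = -15779*1/18980 = -15779/18980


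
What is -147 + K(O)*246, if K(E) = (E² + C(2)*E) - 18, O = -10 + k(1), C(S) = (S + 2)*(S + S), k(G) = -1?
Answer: -18105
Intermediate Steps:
C(S) = 2*S*(2 + S) (C(S) = (2 + S)*(2*S) = 2*S*(2 + S))
O = -11 (O = -10 - 1 = -11)
K(E) = -18 + E² + 16*E (K(E) = (E² + (2*2*(2 + 2))*E) - 18 = (E² + (2*2*4)*E) - 18 = (E² + 16*E) - 18 = -18 + E² + 16*E)
-147 + K(O)*246 = -147 + (-18 + (-11)² + 16*(-11))*246 = -147 + (-18 + 121 - 176)*246 = -147 - 73*246 = -147 - 17958 = -18105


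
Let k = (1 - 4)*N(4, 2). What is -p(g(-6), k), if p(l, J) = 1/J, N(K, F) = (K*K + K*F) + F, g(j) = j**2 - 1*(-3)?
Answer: 1/78 ≈ 0.012821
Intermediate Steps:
g(j) = 3 + j**2 (g(j) = j**2 + 3 = 3 + j**2)
N(K, F) = F + K**2 + F*K (N(K, F) = (K**2 + F*K) + F = F + K**2 + F*K)
k = -78 (k = (1 - 4)*(2 + 4**2 + 2*4) = -3*(2 + 16 + 8) = -3*26 = -78)
-p(g(-6), k) = -1/(-78) = -1*(-1/78) = 1/78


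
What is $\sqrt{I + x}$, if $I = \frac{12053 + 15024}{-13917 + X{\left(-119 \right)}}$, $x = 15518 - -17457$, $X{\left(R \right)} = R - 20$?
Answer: $\frac{\sqrt{1628631903822}}{7028} \approx 181.58$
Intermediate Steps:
$X{\left(R \right)} = -20 + R$
$x = 32975$ ($x = 15518 + 17457 = 32975$)
$I = - \frac{27077}{14056}$ ($I = \frac{12053 + 15024}{-13917 - 139} = \frac{27077}{-13917 - 139} = \frac{27077}{-14056} = 27077 \left(- \frac{1}{14056}\right) = - \frac{27077}{14056} \approx -1.9264$)
$\sqrt{I + x} = \sqrt{- \frac{27077}{14056} + 32975} = \sqrt{\frac{463469523}{14056}} = \frac{\sqrt{1628631903822}}{7028}$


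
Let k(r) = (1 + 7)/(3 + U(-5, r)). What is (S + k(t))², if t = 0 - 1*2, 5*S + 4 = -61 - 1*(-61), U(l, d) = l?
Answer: 576/25 ≈ 23.040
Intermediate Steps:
S = -⅘ (S = -⅘ + (-61 - 1*(-61))/5 = -⅘ + (-61 + 61)/5 = -⅘ + (⅕)*0 = -⅘ + 0 = -⅘ ≈ -0.80000)
t = -2 (t = 0 - 2 = -2)
k(r) = -4 (k(r) = (1 + 7)/(3 - 5) = 8/(-2) = 8*(-½) = -4)
(S + k(t))² = (-⅘ - 4)² = (-24/5)² = 576/25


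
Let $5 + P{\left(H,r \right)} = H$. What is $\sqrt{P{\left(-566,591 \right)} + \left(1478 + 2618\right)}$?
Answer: $5 \sqrt{141} \approx 59.372$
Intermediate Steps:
$P{\left(H,r \right)} = -5 + H$
$\sqrt{P{\left(-566,591 \right)} + \left(1478 + 2618\right)} = \sqrt{\left(-5 - 566\right) + \left(1478 + 2618\right)} = \sqrt{-571 + 4096} = \sqrt{3525} = 5 \sqrt{141}$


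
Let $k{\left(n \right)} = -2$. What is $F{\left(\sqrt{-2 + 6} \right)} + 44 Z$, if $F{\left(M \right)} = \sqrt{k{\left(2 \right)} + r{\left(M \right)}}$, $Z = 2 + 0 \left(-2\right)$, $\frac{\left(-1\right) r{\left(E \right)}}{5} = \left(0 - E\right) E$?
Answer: $88 + 3 \sqrt{2} \approx 92.243$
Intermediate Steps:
$r{\left(E \right)} = 5 E^{2}$ ($r{\left(E \right)} = - 5 \left(0 - E\right) E = - 5 - E E = - 5 \left(- E^{2}\right) = 5 E^{2}$)
$Z = 2$ ($Z = 2 + 0 = 2$)
$F{\left(M \right)} = \sqrt{-2 + 5 M^{2}}$
$F{\left(\sqrt{-2 + 6} \right)} + 44 Z = \sqrt{-2 + 5 \left(\sqrt{-2 + 6}\right)^{2}} + 44 \cdot 2 = \sqrt{-2 + 5 \left(\sqrt{4}\right)^{2}} + 88 = \sqrt{-2 + 5 \cdot 2^{2}} + 88 = \sqrt{-2 + 5 \cdot 4} + 88 = \sqrt{-2 + 20} + 88 = \sqrt{18} + 88 = 3 \sqrt{2} + 88 = 88 + 3 \sqrt{2}$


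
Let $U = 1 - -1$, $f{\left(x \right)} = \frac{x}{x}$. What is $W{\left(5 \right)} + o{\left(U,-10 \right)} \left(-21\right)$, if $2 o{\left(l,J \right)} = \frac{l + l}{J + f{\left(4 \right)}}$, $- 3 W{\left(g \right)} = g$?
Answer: $3$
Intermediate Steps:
$W{\left(g \right)} = - \frac{g}{3}$
$f{\left(x \right)} = 1$
$U = 2$ ($U = 1 + 1 = 2$)
$o{\left(l,J \right)} = \frac{l}{1 + J}$ ($o{\left(l,J \right)} = \frac{\left(l + l\right) \frac{1}{J + 1}}{2} = \frac{2 l \frac{1}{1 + J}}{2} = \frac{l}{1 + J}$)
$W{\left(5 \right)} + o{\left(U,-10 \right)} \left(-21\right) = \left(- \frac{1}{3}\right) 5 + \frac{2}{1 - 10} \left(-21\right) = - \frac{5}{3} + \frac{2}{-9} \left(-21\right) = - \frac{5}{3} + 2 \left(- \frac{1}{9}\right) \left(-21\right) = - \frac{5}{3} - - \frac{14}{3} = - \frac{5}{3} + \frac{14}{3} = 3$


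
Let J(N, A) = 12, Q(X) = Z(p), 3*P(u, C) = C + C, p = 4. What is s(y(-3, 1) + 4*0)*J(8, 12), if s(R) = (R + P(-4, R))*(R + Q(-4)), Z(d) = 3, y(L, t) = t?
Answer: 80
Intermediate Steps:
P(u, C) = 2*C/3 (P(u, C) = (C + C)/3 = (2*C)/3 = 2*C/3)
Q(X) = 3
s(R) = 5*R*(3 + R)/3 (s(R) = (R + 2*R/3)*(R + 3) = (5*R/3)*(3 + R) = 5*R*(3 + R)/3)
s(y(-3, 1) + 4*0)*J(8, 12) = (5*(1 + 4*0)*(3 + (1 + 4*0))/3)*12 = (5*(1 + 0)*(3 + (1 + 0))/3)*12 = ((5/3)*1*(3 + 1))*12 = ((5/3)*1*4)*12 = (20/3)*12 = 80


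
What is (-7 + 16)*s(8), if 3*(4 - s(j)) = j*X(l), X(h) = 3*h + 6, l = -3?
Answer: 108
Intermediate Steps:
X(h) = 6 + 3*h
s(j) = 4 + j (s(j) = 4 - j*(6 + 3*(-3))/3 = 4 - j*(6 - 9)/3 = 4 - j*(-3)/3 = 4 - (-1)*j = 4 + j)
(-7 + 16)*s(8) = (-7 + 16)*(4 + 8) = 9*12 = 108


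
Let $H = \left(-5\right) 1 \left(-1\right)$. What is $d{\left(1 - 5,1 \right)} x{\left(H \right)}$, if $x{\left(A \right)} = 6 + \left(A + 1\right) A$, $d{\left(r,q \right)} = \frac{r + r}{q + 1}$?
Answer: $-144$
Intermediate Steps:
$d{\left(r,q \right)} = \frac{2 r}{1 + q}$
$H = 5$ ($H = \left(-5\right) \left(-1\right) = 5$)
$x{\left(A \right)} = 6 + A \left(1 + A\right)$ ($x{\left(A \right)} = 6 + \left(1 + A\right) A = 6 + A \left(1 + A\right)$)
$d{\left(1 - 5,1 \right)} x{\left(H \right)} = \frac{2 \left(1 - 5\right)}{1 + 1} \left(6 + 5 + 5^{2}\right) = 2 \left(-4\right) \frac{1}{2} \left(6 + 5 + 25\right) = 2 \left(-4\right) \frac{1}{2} \cdot 36 = \left(-4\right) 36 = -144$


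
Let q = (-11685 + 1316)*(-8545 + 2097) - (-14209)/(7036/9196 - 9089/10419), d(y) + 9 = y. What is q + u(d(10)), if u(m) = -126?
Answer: 171393484398011/2568590 ≈ 6.6727e+7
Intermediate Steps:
d(y) = -9 + y
q = 171393808040351/2568590 (q = -10369*(-6448) - (-14209)/(7036*(1/9196) - 9089*1/10419) = 66859312 - (-14209)/(1759/2299 - 9089/10419) = 66859312 - (-14209)/(-2568590/23953281) = 66859312 - (-14209)*(-23953281)/2568590 = 66859312 - 1*340352169729/2568590 = 66859312 - 340352169729/2568590 = 171393808040351/2568590 ≈ 6.6727e+7)
q + u(d(10)) = 171393808040351/2568590 - 126 = 171393484398011/2568590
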